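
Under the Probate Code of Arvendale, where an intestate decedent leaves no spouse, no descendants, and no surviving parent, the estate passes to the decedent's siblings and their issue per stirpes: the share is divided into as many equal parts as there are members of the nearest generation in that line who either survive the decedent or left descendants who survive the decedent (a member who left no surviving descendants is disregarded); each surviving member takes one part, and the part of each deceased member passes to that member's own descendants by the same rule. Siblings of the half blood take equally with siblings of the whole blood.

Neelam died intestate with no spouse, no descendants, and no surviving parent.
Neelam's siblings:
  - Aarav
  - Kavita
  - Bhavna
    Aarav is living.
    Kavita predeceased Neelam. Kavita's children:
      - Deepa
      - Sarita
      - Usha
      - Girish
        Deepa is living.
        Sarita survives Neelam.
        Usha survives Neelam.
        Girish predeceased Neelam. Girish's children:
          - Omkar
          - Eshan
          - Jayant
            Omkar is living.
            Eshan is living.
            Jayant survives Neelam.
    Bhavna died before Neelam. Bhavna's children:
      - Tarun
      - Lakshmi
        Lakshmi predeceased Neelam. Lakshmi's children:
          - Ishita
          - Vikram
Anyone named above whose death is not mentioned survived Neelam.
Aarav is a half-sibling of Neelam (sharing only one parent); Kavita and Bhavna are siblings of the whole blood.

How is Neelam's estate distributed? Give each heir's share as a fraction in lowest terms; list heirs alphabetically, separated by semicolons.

Aarav 1/3; Deepa 1/12; Eshan 1/36; Ishita 1/12; Jayant 1/36; Omkar 1/36; Sarita 1/12; Tarun 1/6; Usha 1/12; Vikram 1/12

No spouse, descendants, or parent survives, so the estate passes to Neelam's siblings per stirpes.
Half-blood and whole-blood siblings take equally under the stated rule.
The estate is divided into 3 equal shares of 1/3 among Aarav, Kavita, Bhavna.
Aarav is living and takes 1/3.
Kavita predeceased; the 1/3 allotted to Kavita's branch passes to Kavita's issue by representation.
The 1/3 is divided into 4 equal shares of 1/12 among Deepa, Sarita, Usha, Girish.
Deepa is living and takes 1/12.
Sarita is living and takes 1/12.
Usha is living and takes 1/12.
Girish predeceased; the 1/12 allotted to Girish's branch passes to Girish's issue by representation.
The 1/12 is divided into 3 equal shares of 1/36 among Omkar, Eshan, Jayant.
Omkar is living and takes 1/36.
Eshan is living and takes 1/36.
Jayant is living and takes 1/36.
Bhavna predeceased; the 1/3 allotted to Bhavna's branch passes to Bhavna's issue by representation.
The 1/3 is divided into 2 equal shares of 1/6 among Tarun, Lakshmi.
Tarun is living and takes 1/6.
Lakshmi predeceased; the 1/6 allotted to Lakshmi's branch passes to Lakshmi's issue by representation.
The 1/6 is divided into 2 equal shares of 1/12 among Ishita, Vikram.
Ishita is living and takes 1/12.
Vikram is living and takes 1/12.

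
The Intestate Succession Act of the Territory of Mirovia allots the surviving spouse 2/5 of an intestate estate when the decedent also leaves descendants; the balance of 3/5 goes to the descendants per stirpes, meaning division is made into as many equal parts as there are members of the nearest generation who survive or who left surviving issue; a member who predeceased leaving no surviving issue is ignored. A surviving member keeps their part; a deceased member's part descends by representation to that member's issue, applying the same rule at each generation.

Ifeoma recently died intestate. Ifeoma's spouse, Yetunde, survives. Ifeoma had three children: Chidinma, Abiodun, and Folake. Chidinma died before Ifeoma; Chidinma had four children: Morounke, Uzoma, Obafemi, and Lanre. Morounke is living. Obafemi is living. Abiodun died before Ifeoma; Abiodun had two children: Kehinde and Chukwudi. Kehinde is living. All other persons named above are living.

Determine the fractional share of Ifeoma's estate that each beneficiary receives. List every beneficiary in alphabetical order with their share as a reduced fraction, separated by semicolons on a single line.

Yetunde, as surviving spouse, takes 2/5.
The remaining 3/5 passes to Ifeoma's descendants per stirpes.
The 3/5 is divided into 3 equal shares of 1/5 among Chidinma, Abiodun, Folake.
Chidinma predeceased; the 1/5 allotted to Chidinma's branch passes to Chidinma's issue by representation.
The 1/5 is divided into 4 equal shares of 1/20 among Morounke, Uzoma, Obafemi, Lanre.
Morounke is living and takes 1/20.
Uzoma is living and takes 1/20.
Obafemi is living and takes 1/20.
Lanre is living and takes 1/20.
Abiodun predeceased; the 1/5 allotted to Abiodun's branch passes to Abiodun's issue by representation.
The 1/5 is divided into 2 equal shares of 1/10 among Kehinde, Chukwudi.
Kehinde is living and takes 1/10.
Chukwudi is living and takes 1/10.
Folake is living and takes 1/5.

Chukwudi 1/10; Folake 1/5; Kehinde 1/10; Lanre 1/20; Morounke 1/20; Obafemi 1/20; Uzoma 1/20; Yetunde 2/5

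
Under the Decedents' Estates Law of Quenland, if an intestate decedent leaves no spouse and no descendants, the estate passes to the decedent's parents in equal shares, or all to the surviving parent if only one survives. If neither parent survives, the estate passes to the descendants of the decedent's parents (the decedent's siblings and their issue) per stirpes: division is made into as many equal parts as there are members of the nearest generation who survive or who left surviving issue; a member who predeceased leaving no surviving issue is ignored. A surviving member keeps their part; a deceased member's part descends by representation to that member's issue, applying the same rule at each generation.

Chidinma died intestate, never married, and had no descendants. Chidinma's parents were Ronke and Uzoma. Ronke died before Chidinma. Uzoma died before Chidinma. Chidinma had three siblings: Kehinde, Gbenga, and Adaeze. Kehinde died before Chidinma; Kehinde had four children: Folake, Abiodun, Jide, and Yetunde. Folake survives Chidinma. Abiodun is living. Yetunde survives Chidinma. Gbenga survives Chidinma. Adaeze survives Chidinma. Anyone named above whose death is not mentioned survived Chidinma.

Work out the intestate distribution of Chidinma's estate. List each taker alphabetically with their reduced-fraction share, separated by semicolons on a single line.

Abiodun 1/12; Adaeze 1/3; Folake 1/12; Gbenga 1/3; Jide 1/12; Yetunde 1/12

Neither parent survives and there are no descendants, so the estate passes to Chidinma's siblings and their issue per stirpes.
The estate is divided into 3 equal shares of 1/3 among Kehinde, Gbenga, Adaeze.
Kehinde predeceased; the 1/3 allotted to Kehinde's branch passes to Kehinde's issue by representation.
The 1/3 is divided into 4 equal shares of 1/12 among Folake, Abiodun, Jide, Yetunde.
Folake is living and takes 1/12.
Abiodun is living and takes 1/12.
Jide is living and takes 1/12.
Yetunde is living and takes 1/12.
Gbenga is living and takes 1/3.
Adaeze is living and takes 1/3.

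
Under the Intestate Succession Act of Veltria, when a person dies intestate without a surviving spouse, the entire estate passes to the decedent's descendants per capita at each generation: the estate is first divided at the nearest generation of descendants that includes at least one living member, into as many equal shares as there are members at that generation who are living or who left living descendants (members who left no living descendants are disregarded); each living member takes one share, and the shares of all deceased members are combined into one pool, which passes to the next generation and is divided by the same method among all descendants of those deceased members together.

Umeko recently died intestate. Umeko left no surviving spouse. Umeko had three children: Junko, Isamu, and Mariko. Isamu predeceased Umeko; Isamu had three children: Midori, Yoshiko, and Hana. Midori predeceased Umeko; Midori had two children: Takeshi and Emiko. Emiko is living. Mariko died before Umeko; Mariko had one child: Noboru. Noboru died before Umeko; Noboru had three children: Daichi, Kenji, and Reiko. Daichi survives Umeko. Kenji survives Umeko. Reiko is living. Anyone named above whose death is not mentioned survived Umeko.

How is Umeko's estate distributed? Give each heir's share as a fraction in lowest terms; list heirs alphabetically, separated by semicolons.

There is no surviving spouse, so the entire estate passes to Umeko's descendants per capita at each generation.
At generation 1 (Junko, Isamu, Mariko) there are 3 shares of (1)/3 = 1/3 each.
Living: Junko — each takes 1/3.
Deceased: Isamu and Mariko. Their combined 2/3 is pooled and carried to generation 2.
At generation 2 (Midori, Yoshiko, Hana, Noboru) there are 4 shares of (2/3)/4 = 1/6 each.
Living: Yoshiko and Hana — each takes 1/6.
Deceased: Midori and Noboru. Their combined 1/3 is pooled and carried to generation 3.
At generation 3 (Takeshi, Emiko, Daichi, Kenji, Reiko) there are 5 shares of (1/3)/5 = 1/15 each.
Living: Takeshi, Emiko, Daichi, Kenji, and Reiko — each takes 1/15.

Daichi 1/15; Emiko 1/15; Hana 1/6; Junko 1/3; Kenji 1/15; Reiko 1/15; Takeshi 1/15; Yoshiko 1/6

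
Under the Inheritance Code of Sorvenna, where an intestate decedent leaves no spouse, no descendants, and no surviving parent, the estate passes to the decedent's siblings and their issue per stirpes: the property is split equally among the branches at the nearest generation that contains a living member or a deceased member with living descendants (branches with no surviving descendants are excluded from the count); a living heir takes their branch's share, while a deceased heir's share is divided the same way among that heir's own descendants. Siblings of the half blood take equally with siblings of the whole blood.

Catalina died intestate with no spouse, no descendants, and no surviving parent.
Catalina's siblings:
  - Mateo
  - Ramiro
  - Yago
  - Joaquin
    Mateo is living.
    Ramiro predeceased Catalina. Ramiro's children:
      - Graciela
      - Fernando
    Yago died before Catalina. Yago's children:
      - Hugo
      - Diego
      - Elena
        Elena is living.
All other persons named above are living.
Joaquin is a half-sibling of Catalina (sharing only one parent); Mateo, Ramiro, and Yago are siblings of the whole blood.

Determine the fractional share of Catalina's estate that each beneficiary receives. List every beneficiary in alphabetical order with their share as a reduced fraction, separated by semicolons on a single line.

No spouse, descendants, or parent survives, so the estate passes to Catalina's siblings per stirpes.
Half-blood and whole-blood siblings take equally under the stated rule.
The estate is divided into 4 equal shares of 1/4 among Mateo, Ramiro, Yago, Joaquin.
Mateo is living and takes 1/4.
Ramiro predeceased; the 1/4 allotted to Ramiro's branch passes to Ramiro's issue by representation.
The 1/4 is divided into 2 equal shares of 1/8 among Graciela, Fernando.
Graciela is living and takes 1/8.
Fernando is living and takes 1/8.
Yago predeceased; the 1/4 allotted to Yago's branch passes to Yago's issue by representation.
The 1/4 is divided into 3 equal shares of 1/12 among Hugo, Diego, Elena.
Hugo is living and takes 1/12.
Diego is living and takes 1/12.
Elena is living and takes 1/12.
Joaquin is living and takes 1/4.

Diego 1/12; Elena 1/12; Fernando 1/8; Graciela 1/8; Hugo 1/12; Joaquin 1/4; Mateo 1/4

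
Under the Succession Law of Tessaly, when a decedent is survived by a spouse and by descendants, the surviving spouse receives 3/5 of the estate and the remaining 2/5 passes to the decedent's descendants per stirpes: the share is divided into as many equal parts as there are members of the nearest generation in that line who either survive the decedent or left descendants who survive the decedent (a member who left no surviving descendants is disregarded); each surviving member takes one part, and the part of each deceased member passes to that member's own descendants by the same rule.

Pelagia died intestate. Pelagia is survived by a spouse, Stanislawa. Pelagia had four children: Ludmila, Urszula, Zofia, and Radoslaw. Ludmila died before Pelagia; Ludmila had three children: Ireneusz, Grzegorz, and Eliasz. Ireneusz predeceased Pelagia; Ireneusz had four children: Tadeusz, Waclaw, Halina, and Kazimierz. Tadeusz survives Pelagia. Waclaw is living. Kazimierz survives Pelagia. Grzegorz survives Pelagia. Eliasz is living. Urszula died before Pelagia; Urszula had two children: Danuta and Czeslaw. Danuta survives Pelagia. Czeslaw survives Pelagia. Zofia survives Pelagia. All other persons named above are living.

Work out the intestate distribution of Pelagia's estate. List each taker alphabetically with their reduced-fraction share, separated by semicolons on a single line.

Stanislawa, as surviving spouse, takes 3/5.
The remaining 2/5 passes to Pelagia's descendants per stirpes.
The 2/5 is divided into 4 equal shares of 1/10 among Ludmila, Urszula, Zofia, Radoslaw.
Ludmila predeceased; the 1/10 allotted to Ludmila's branch passes to Ludmila's issue by representation.
The 1/10 is divided into 3 equal shares of 1/30 among Ireneusz, Grzegorz, Eliasz.
Ireneusz predeceased; the 1/30 allotted to Ireneusz's branch passes to Ireneusz's issue by representation.
The 1/30 is divided into 4 equal shares of 1/120 among Tadeusz, Waclaw, Halina, Kazimierz.
Tadeusz is living and takes 1/120.
Waclaw is living and takes 1/120.
Halina is living and takes 1/120.
Kazimierz is living and takes 1/120.
Grzegorz is living and takes 1/30.
Eliasz is living and takes 1/30.
Urszula predeceased; the 1/10 allotted to Urszula's branch passes to Urszula's issue by representation.
The 1/10 is divided into 2 equal shares of 1/20 among Danuta, Czeslaw.
Danuta is living and takes 1/20.
Czeslaw is living and takes 1/20.
Zofia is living and takes 1/10.
Radoslaw is living and takes 1/10.

Czeslaw 1/20; Danuta 1/20; Eliasz 1/30; Grzegorz 1/30; Halina 1/120; Kazimierz 1/120; Radoslaw 1/10; Stanislawa 3/5; Tadeusz 1/120; Waclaw 1/120; Zofia 1/10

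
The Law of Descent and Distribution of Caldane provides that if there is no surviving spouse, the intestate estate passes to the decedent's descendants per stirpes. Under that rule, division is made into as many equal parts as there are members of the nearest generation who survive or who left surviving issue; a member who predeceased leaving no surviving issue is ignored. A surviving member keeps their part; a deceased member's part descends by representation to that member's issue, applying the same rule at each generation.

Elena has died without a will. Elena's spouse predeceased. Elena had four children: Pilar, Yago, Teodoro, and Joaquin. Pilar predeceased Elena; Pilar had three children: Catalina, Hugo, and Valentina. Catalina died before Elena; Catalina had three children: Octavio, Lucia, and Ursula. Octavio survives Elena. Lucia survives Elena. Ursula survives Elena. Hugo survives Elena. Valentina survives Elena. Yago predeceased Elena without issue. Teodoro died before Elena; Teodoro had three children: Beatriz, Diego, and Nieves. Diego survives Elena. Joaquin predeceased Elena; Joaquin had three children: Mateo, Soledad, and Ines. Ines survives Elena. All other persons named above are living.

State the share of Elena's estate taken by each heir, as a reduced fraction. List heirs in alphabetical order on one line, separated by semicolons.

Beatriz 1/9; Diego 1/9; Hugo 1/9; Ines 1/9; Lucia 1/27; Mateo 1/9; Nieves 1/9; Octavio 1/27; Soledad 1/9; Ursula 1/27; Valentina 1/9

There is no surviving spouse, so the entire estate passes to Elena's descendants per stirpes.
Yago left no surviving issue, so that branch lapses and is disregarded.
The estate is divided into 3 equal shares of 1/3 among Pilar, Teodoro, Joaquin.
Pilar predeceased; the 1/3 allotted to Pilar's branch passes to Pilar's issue by representation.
The 1/3 is divided into 3 equal shares of 1/9 among Catalina, Hugo, Valentina.
Catalina predeceased; the 1/9 allotted to Catalina's branch passes to Catalina's issue by representation.
The 1/9 is divided into 3 equal shares of 1/27 among Octavio, Lucia, Ursula.
Octavio is living and takes 1/27.
Lucia is living and takes 1/27.
Ursula is living and takes 1/27.
Hugo is living and takes 1/9.
Valentina is living and takes 1/9.
Teodoro predeceased; the 1/3 allotted to Teodoro's branch passes to Teodoro's issue by representation.
The 1/3 is divided into 3 equal shares of 1/9 among Beatriz, Diego, Nieves.
Beatriz is living and takes 1/9.
Diego is living and takes 1/9.
Nieves is living and takes 1/9.
Joaquin predeceased; the 1/3 allotted to Joaquin's branch passes to Joaquin's issue by representation.
The 1/3 is divided into 3 equal shares of 1/9 among Mateo, Soledad, Ines.
Mateo is living and takes 1/9.
Soledad is living and takes 1/9.
Ines is living and takes 1/9.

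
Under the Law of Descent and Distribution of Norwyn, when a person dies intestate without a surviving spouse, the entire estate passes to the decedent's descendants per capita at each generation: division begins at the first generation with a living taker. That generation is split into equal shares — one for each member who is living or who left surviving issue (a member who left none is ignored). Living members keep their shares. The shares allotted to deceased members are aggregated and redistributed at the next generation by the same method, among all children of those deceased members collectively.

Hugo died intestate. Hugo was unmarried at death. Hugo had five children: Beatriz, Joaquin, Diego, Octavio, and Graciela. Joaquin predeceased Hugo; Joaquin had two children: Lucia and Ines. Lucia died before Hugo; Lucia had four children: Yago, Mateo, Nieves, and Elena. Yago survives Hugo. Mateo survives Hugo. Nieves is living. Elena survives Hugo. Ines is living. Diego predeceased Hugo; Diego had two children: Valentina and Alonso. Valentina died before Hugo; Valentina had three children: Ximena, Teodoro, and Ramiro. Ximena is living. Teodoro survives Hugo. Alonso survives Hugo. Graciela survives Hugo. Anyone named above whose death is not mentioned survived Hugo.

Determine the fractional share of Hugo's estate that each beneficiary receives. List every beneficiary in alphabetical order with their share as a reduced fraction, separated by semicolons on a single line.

There is no surviving spouse, so the entire estate passes to Hugo's descendants per capita at each generation.
At generation 1 (Beatriz, Joaquin, Diego, Octavio, Graciela) there are 5 shares of (1)/5 = 1/5 each.
Living: Beatriz, Octavio, and Graciela — each takes 1/5.
Deceased: Joaquin and Diego. Their combined 2/5 is pooled and carried to generation 2.
At generation 2 (Lucia, Ines, Valentina, Alonso) there are 4 shares of (2/5)/4 = 1/10 each.
Living: Ines and Alonso — each takes 1/10.
Deceased: Lucia and Valentina. Their combined 1/5 is pooled and carried to generation 3.
At generation 3 (Yago, Mateo, Nieves, Elena, Ximena, Teodoro, Ramiro) there are 7 shares of (1/5)/7 = 1/35 each.
Living: Yago, Mateo, Nieves, Elena, Ximena, Teodoro, and Ramiro — each takes 1/35.

Alonso 1/10; Beatriz 1/5; Elena 1/35; Graciela 1/5; Ines 1/10; Mateo 1/35; Nieves 1/35; Octavio 1/5; Ramiro 1/35; Teodoro 1/35; Ximena 1/35; Yago 1/35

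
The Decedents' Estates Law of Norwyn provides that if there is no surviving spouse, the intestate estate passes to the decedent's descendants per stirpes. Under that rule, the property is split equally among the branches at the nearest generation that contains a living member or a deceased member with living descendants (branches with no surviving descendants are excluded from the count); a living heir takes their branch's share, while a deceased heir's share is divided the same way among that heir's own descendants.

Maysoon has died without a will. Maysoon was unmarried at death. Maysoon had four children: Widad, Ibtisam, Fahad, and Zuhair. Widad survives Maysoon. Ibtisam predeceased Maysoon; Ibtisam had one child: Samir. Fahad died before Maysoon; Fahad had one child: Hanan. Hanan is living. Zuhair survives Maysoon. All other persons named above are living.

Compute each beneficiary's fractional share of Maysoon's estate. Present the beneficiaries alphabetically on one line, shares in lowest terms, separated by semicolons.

There is no surviving spouse, so the entire estate passes to Maysoon's descendants per stirpes.
The estate is divided into 4 equal shares of 1/4 among Widad, Ibtisam, Fahad, Zuhair.
Widad is living and takes 1/4.
Ibtisam predeceased; the 1/4 allotted to Ibtisam's branch passes to Ibtisam's issue by representation.
Samir is the sole taker at this level and receives the full 1/4.
Fahad predeceased; the 1/4 allotted to Fahad's branch passes to Fahad's issue by representation.
Hanan is the sole taker at this level and receives the full 1/4.
Zuhair is living and takes 1/4.

Hanan 1/4; Samir 1/4; Widad 1/4; Zuhair 1/4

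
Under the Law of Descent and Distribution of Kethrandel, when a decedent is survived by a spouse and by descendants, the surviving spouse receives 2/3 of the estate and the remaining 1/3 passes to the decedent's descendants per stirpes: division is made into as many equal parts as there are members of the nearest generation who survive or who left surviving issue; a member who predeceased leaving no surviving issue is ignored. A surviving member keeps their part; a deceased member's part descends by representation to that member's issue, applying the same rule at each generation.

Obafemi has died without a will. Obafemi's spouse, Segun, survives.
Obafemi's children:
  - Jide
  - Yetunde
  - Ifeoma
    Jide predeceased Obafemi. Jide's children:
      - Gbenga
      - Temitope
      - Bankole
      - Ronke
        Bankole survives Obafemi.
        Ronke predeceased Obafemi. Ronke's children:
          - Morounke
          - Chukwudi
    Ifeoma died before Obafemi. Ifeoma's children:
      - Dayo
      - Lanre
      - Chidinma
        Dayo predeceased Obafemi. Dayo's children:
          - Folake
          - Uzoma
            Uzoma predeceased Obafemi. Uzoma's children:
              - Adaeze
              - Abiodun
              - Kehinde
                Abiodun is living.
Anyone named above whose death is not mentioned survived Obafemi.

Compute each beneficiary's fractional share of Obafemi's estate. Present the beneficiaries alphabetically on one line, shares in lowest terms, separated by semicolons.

Segun, as surviving spouse, takes 2/3.
The remaining 1/3 passes to Obafemi's descendants per stirpes.
The 1/3 is divided into 3 equal shares of 1/9 among Jide, Yetunde, Ifeoma.
Jide predeceased; the 1/9 allotted to Jide's branch passes to Jide's issue by representation.
The 1/9 is divided into 4 equal shares of 1/36 among Gbenga, Temitope, Bankole, Ronke.
Gbenga is living and takes 1/36.
Temitope is living and takes 1/36.
Bankole is living and takes 1/36.
Ronke predeceased; the 1/36 allotted to Ronke's branch passes to Ronke's issue by representation.
The 1/36 is divided into 2 equal shares of 1/72 among Morounke, Chukwudi.
Morounke is living and takes 1/72.
Chukwudi is living and takes 1/72.
Yetunde is living and takes 1/9.
Ifeoma predeceased; the 1/9 allotted to Ifeoma's branch passes to Ifeoma's issue by representation.
The 1/9 is divided into 3 equal shares of 1/27 among Dayo, Lanre, Chidinma.
Dayo predeceased; the 1/27 allotted to Dayo's branch passes to Dayo's issue by representation.
The 1/27 is divided into 2 equal shares of 1/54 among Folake, Uzoma.
Folake is living and takes 1/54.
Uzoma predeceased; the 1/54 allotted to Uzoma's branch passes to Uzoma's issue by representation.
The 1/54 is divided into 3 equal shares of 1/162 among Adaeze, Abiodun, Kehinde.
Adaeze is living and takes 1/162.
Abiodun is living and takes 1/162.
Kehinde is living and takes 1/162.
Lanre is living and takes 1/27.
Chidinma is living and takes 1/27.

Abiodun 1/162; Adaeze 1/162; Bankole 1/36; Chidinma 1/27; Chukwudi 1/72; Folake 1/54; Gbenga 1/36; Kehinde 1/162; Lanre 1/27; Morounke 1/72; Segun 2/3; Temitope 1/36; Yetunde 1/9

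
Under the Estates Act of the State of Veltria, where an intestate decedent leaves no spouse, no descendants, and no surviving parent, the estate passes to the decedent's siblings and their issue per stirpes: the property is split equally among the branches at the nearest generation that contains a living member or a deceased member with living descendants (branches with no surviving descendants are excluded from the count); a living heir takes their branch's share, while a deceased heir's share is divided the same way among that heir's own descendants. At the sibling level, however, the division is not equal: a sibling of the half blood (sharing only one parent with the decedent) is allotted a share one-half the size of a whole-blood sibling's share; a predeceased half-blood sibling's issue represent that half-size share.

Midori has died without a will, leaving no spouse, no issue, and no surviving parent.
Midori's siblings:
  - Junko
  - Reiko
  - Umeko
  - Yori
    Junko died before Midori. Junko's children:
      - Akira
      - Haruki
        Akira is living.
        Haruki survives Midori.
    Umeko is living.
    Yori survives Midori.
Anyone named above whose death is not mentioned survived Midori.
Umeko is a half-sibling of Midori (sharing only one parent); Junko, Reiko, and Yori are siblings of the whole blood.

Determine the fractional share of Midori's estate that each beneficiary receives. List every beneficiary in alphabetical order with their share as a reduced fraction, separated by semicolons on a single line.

No spouse, descendants, or parent survives, so the estate passes to Midori's siblings per stirpes.
Half-blood siblings count for one-half the weight of whole-blood siblings at the initial division.
Dividing 1 in proportion to weights (total weight 7/2): Junko (weight 1) → 2/7; Reiko (weight 1) → 2/7; Umeko (weight 1/2) → 1/7; Yori (weight 1) → 2/7.
Junko predeceased; the 2/7 allotted to Junko's branch passes to Junko's issue by representation.
The 2/7 is divided into 2 equal shares of 1/7 among Akira, Haruki.
Akira is living and takes 1/7.
Haruki is living and takes 1/7.
Reiko is living and takes 2/7.
Umeko is living and takes 1/7.
Yori is living and takes 2/7.

Akira 1/7; Haruki 1/7; Reiko 2/7; Umeko 1/7; Yori 2/7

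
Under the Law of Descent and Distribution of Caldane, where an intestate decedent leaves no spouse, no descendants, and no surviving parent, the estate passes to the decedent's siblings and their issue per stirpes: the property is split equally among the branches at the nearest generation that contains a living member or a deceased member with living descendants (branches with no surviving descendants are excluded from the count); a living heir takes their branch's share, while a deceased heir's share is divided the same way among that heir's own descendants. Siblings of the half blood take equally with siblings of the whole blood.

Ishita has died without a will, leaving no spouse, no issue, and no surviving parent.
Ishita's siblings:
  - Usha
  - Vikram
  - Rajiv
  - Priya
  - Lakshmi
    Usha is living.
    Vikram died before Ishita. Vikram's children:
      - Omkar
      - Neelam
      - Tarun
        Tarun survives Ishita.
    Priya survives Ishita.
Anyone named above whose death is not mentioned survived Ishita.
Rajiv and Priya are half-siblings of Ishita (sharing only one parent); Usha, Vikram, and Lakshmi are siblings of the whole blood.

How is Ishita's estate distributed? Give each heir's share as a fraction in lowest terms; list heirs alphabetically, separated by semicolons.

Lakshmi 1/5; Neelam 1/15; Omkar 1/15; Priya 1/5; Rajiv 1/5; Tarun 1/15; Usha 1/5

No spouse, descendants, or parent survives, so the estate passes to Ishita's siblings per stirpes.
Half-blood and whole-blood siblings take equally under the stated rule.
The estate is divided into 5 equal shares of 1/5 among Usha, Vikram, Rajiv, Priya, Lakshmi.
Usha is living and takes 1/5.
Vikram predeceased; the 1/5 allotted to Vikram's branch passes to Vikram's issue by representation.
The 1/5 is divided into 3 equal shares of 1/15 among Omkar, Neelam, Tarun.
Omkar is living and takes 1/15.
Neelam is living and takes 1/15.
Tarun is living and takes 1/15.
Rajiv is living and takes 1/5.
Priya is living and takes 1/5.
Lakshmi is living and takes 1/5.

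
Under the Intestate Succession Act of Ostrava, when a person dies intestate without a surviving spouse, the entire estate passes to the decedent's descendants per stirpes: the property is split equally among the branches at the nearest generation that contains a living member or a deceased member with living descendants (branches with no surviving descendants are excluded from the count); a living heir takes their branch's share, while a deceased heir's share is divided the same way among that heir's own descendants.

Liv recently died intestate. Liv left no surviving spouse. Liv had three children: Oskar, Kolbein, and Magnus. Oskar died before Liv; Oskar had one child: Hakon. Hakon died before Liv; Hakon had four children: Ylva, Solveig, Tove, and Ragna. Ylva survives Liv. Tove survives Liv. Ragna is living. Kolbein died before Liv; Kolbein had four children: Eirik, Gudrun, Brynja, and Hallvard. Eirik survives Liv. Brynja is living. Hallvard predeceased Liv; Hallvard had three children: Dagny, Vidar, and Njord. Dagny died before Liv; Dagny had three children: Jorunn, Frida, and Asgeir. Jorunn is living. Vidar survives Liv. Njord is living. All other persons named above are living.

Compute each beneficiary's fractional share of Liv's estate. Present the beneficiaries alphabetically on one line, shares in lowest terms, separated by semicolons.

There is no surviving spouse, so the entire estate passes to Liv's descendants per stirpes.
The estate is divided into 3 equal shares of 1/3 among Oskar, Kolbein, Magnus.
Oskar predeceased; the 1/3 allotted to Oskar's branch passes to Oskar's issue by representation.
Hakon's line is the sole branch at this level, so the full 1/3 passes to Hakon's issue by representation.
The 1/3 is divided into 4 equal shares of 1/12 among Ylva, Solveig, Tove, Ragna.
Ylva is living and takes 1/12.
Solveig is living and takes 1/12.
Tove is living and takes 1/12.
Ragna is living and takes 1/12.
Kolbein predeceased; the 1/3 allotted to Kolbein's branch passes to Kolbein's issue by representation.
The 1/3 is divided into 4 equal shares of 1/12 among Eirik, Gudrun, Brynja, Hallvard.
Eirik is living and takes 1/12.
Gudrun is living and takes 1/12.
Brynja is living and takes 1/12.
Hallvard predeceased; the 1/12 allotted to Hallvard's branch passes to Hallvard's issue by representation.
The 1/12 is divided into 3 equal shares of 1/36 among Dagny, Vidar, Njord.
Dagny predeceased; the 1/36 allotted to Dagny's branch passes to Dagny's issue by representation.
The 1/36 is divided into 3 equal shares of 1/108 among Jorunn, Frida, Asgeir.
Jorunn is living and takes 1/108.
Frida is living and takes 1/108.
Asgeir is living and takes 1/108.
Vidar is living and takes 1/36.
Njord is living and takes 1/36.
Magnus is living and takes 1/3.

Asgeir 1/108; Brynja 1/12; Eirik 1/12; Frida 1/108; Gudrun 1/12; Jorunn 1/108; Magnus 1/3; Njord 1/36; Ragna 1/12; Solveig 1/12; Tove 1/12; Vidar 1/36; Ylva 1/12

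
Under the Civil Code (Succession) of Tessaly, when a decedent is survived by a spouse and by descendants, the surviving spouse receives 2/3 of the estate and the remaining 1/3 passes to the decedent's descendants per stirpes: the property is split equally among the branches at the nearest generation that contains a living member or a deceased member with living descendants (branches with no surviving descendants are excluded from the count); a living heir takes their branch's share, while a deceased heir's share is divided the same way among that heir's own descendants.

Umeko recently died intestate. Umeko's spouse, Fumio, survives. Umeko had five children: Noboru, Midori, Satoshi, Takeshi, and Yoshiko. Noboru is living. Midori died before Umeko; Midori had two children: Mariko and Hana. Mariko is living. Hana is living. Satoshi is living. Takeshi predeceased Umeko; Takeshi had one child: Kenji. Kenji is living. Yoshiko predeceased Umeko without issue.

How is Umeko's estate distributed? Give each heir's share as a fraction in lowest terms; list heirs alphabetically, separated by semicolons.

Fumio, as surviving spouse, takes 2/3.
The remaining 1/3 passes to Umeko's descendants per stirpes.
Yoshiko left no surviving issue, so that branch lapses and is disregarded.
The 1/3 is divided into 4 equal shares of 1/12 among Noboru, Midori, Satoshi, Takeshi.
Noboru is living and takes 1/12.
Midori predeceased; the 1/12 allotted to Midori's branch passes to Midori's issue by representation.
The 1/12 is divided into 2 equal shares of 1/24 among Mariko, Hana.
Mariko is living and takes 1/24.
Hana is living and takes 1/24.
Satoshi is living and takes 1/12.
Takeshi predeceased; the 1/12 allotted to Takeshi's branch passes to Takeshi's issue by representation.
Kenji is the sole taker at this level and receives the full 1/12.

Fumio 2/3; Hana 1/24; Kenji 1/12; Mariko 1/24; Noboru 1/12; Satoshi 1/12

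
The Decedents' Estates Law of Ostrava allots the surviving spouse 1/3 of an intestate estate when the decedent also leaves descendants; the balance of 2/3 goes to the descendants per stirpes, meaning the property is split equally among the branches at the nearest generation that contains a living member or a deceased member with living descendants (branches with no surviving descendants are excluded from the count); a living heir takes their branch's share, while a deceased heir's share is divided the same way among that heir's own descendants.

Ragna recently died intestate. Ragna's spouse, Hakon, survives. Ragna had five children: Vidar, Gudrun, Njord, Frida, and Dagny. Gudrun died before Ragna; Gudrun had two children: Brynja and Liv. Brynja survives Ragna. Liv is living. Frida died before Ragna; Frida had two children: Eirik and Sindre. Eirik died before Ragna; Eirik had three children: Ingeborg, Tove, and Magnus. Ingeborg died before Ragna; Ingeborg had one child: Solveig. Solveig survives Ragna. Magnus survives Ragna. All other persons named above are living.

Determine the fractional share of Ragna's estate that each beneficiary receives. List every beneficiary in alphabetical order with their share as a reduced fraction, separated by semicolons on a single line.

Hakon, as surviving spouse, takes 1/3.
The remaining 2/3 passes to Ragna's descendants per stirpes.
The 2/3 is divided into 5 equal shares of 2/15 among Vidar, Gudrun, Njord, Frida, Dagny.
Vidar is living and takes 2/15.
Gudrun predeceased; the 2/15 allotted to Gudrun's branch passes to Gudrun's issue by representation.
The 2/15 is divided into 2 equal shares of 1/15 among Brynja, Liv.
Brynja is living and takes 1/15.
Liv is living and takes 1/15.
Njord is living and takes 2/15.
Frida predeceased; the 2/15 allotted to Frida's branch passes to Frida's issue by representation.
The 2/15 is divided into 2 equal shares of 1/15 among Eirik, Sindre.
Eirik predeceased; the 1/15 allotted to Eirik's branch passes to Eirik's issue by representation.
The 1/15 is divided into 3 equal shares of 1/45 among Ingeborg, Tove, Magnus.
Ingeborg predeceased; the 1/45 allotted to Ingeborg's branch passes to Ingeborg's issue by representation.
Solveig is the sole taker at this level and receives the full 1/45.
Tove is living and takes 1/45.
Magnus is living and takes 1/45.
Sindre is living and takes 1/15.
Dagny is living and takes 2/15.

Brynja 1/15; Dagny 2/15; Hakon 1/3; Liv 1/15; Magnus 1/45; Njord 2/15; Sindre 1/15; Solveig 1/45; Tove 1/45; Vidar 2/15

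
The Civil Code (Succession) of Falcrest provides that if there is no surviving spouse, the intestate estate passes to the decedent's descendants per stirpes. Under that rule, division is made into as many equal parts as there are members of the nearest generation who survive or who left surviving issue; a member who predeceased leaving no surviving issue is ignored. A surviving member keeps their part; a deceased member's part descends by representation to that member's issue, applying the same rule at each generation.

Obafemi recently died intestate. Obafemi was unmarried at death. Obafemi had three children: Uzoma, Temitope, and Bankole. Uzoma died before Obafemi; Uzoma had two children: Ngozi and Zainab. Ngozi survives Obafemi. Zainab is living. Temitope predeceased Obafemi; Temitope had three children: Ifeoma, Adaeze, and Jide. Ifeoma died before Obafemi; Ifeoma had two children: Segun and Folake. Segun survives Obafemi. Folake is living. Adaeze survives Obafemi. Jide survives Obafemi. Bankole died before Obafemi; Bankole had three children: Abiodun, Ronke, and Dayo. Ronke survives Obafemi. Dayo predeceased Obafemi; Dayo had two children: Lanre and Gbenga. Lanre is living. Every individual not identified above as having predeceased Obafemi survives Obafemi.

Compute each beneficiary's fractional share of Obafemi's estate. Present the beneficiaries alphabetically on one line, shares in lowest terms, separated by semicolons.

Abiodun 1/9; Adaeze 1/9; Folake 1/18; Gbenga 1/18; Jide 1/9; Lanre 1/18; Ngozi 1/6; Ronke 1/9; Segun 1/18; Zainab 1/6

There is no surviving spouse, so the entire estate passes to Obafemi's descendants per stirpes.
The estate is divided into 3 equal shares of 1/3 among Uzoma, Temitope, Bankole.
Uzoma predeceased; the 1/3 allotted to Uzoma's branch passes to Uzoma's issue by representation.
The 1/3 is divided into 2 equal shares of 1/6 among Ngozi, Zainab.
Ngozi is living and takes 1/6.
Zainab is living and takes 1/6.
Temitope predeceased; the 1/3 allotted to Temitope's branch passes to Temitope's issue by representation.
The 1/3 is divided into 3 equal shares of 1/9 among Ifeoma, Adaeze, Jide.
Ifeoma predeceased; the 1/9 allotted to Ifeoma's branch passes to Ifeoma's issue by representation.
The 1/9 is divided into 2 equal shares of 1/18 among Segun, Folake.
Segun is living and takes 1/18.
Folake is living and takes 1/18.
Adaeze is living and takes 1/9.
Jide is living and takes 1/9.
Bankole predeceased; the 1/3 allotted to Bankole's branch passes to Bankole's issue by representation.
The 1/3 is divided into 3 equal shares of 1/9 among Abiodun, Ronke, Dayo.
Abiodun is living and takes 1/9.
Ronke is living and takes 1/9.
Dayo predeceased; the 1/9 allotted to Dayo's branch passes to Dayo's issue by representation.
The 1/9 is divided into 2 equal shares of 1/18 among Lanre, Gbenga.
Lanre is living and takes 1/18.
Gbenga is living and takes 1/18.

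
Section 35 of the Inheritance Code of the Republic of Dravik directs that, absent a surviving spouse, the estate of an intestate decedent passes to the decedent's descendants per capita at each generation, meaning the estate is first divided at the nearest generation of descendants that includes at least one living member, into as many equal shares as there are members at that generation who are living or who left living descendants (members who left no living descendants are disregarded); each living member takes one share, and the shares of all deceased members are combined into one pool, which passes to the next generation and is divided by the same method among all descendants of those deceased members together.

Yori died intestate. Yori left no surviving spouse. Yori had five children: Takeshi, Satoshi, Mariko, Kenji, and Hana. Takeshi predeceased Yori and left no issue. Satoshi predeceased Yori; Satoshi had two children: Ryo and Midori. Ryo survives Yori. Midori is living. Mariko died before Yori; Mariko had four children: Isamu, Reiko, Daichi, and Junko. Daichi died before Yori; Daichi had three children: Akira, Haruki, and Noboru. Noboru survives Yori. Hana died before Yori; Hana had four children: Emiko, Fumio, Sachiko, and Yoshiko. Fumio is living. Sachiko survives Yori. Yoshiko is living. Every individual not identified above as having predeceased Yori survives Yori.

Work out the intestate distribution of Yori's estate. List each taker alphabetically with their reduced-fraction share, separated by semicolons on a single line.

There is no surviving spouse, so the entire estate passes to Yori's descendants per capita at each generation.
At generation 1 (Satoshi, Mariko, Kenji, Hana) there are 4 shares of (1)/4 = 1/4 each.
Living: Kenji — each takes 1/4.
Deceased: Satoshi, Mariko, and Hana. Their combined 3/4 is pooled and carried to generation 2.
At generation 2 (Ryo, Midori, Isamu, Reiko, Daichi, Junko, Emiko, Fumio, Sachiko, Yoshiko) there are 10 shares of (3/4)/10 = 3/40 each.
Living: Ryo, Midori, Isamu, Reiko, Junko, Emiko, Fumio, Sachiko, and Yoshiko — each takes 3/40.
Deceased: Daichi. That 3/40 share is carried to generation 3.
At generation 3 (Akira, Haruki, Noboru) there are 3 shares of (3/40)/3 = 1/40 each.
Living: Akira, Haruki, and Noboru — each takes 1/40.

Akira 1/40; Emiko 3/40; Fumio 3/40; Haruki 1/40; Isamu 3/40; Junko 3/40; Kenji 1/4; Midori 3/40; Noboru 1/40; Reiko 3/40; Ryo 3/40; Sachiko 3/40; Yoshiko 3/40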